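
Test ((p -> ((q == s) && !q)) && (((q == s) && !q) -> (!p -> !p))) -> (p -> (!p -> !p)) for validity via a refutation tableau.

Valid

Assume the negation and expand:
Initial set: {!(((p -> ((q == s) && !q)) && (((q == s) && !q) -> (!p -> !p))) -> (p -> (!p -> !p)))}.
!(((p -> ((q == s) && !q)) && (((q == s) && !q) -> (!p -> !p))) -> (p -> (!p -> !p))): α-rule — add ((p -> ((q == s) && !q)) && (((q == s) && !q) -> (!p -> !p))), !(p -> (!p -> !p)).
((p -> ((q == s) && !q)) && (((q == s) && !q) -> (!p -> !p))): α-rule — add (p -> ((q == s) && !q)), (((q == s) && !q) -> (!p -> !p)).
!(p -> (!p -> !p)): α-rule — add p, !(!p -> !p).
!(!p -> !p): α-rule — add !p, !!p.
× closes — contains both p and !p.
All 1 branch closes.
Every branch closed, so the negation is unsatisfiable and the formula is valid.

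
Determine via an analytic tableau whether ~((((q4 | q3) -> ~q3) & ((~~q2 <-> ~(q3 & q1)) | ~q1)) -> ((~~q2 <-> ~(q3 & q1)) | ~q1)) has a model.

Initial set: {~((((q4 | q3) -> ~q3) & ((~~q2 <-> ~(q3 & q1)) | ~q1)) -> ((~~q2 <-> ~(q3 & q1)) | ~q1))}.
~((((q4 | q3) -> ~q3) & ((~~q2 <-> ~(q3 & q1)) | ~q1)) -> ((~~q2 <-> ~(q3 & q1)) | ~q1)): α-rule — add (((q4 | q3) -> ~q3) & ((~~q2 <-> ~(q3 & q1)) | ~q1)), ~((~~q2 <-> ~(q3 & q1)) | ~q1).
(((q4 | q3) -> ~q3) & ((~~q2 <-> ~(q3 & q1)) | ~q1)): α-rule — add ((q4 | q3) -> ~q3), ((~~q2 <-> ~(q3 & q1)) | ~q1).
~((~~q2 <-> ~(q3 & q1)) | ~q1): α-rule — add ~(~~q2 <-> ~(q3 & q1)), ~~q1.
((q4 | q3) -> ~q3): β-rule — branch into ~(q4 | q3)  //  ~q3.
  branch 1 (add ~(q4 | q3)):
    ~(q4 | q3): α-rule — add ~q4, ~q3.
    ((~~q2 <-> ~(q3 & q1)) | ~q1): β-rule — branch into (~~q2 <-> ~(q3 & q1))  //  ~q1.
      branch 1.1 (add (~~q2 <-> ~(q3 & q1))):
        ~(~~q2 <-> ~(q3 & q1)): β-rule — branch into ~~q2, ~~(q3 & q1)  //  ~~~q2, ~(q3 & q1).
          branch 1.1.1 (add ~~q2, ~~(q3 & q1)):
            ~~q2: drop double negation, giving q2.
            ~~(q3 & q1): α-rule — add q3, q1.
            × closes — contains both q3 and ~q3.
          branch 1.1.2 (add ~~~q2, ~(q3 & q1)):
            ~~~q2: drop double negation, giving ~q2.
            (~~q2 <-> ~(q3 & q1)): β-rule — branch into ~~q2, ~(q3 & q1)  //  ~~~q2, ~~(q3 & q1).
              branch 1.1.2.1 (add ~~q2, ~(q3 & q1)):
                ~~q2: drop double negation, giving q2.
                × closes — contains both q2 and ~q2.
              branch 1.1.2.2 (add ~~~q2, ~~(q3 & q1)):
                ~~~q2: drop double negation, giving ~q2.
                ~~(q3 & q1): α-rule — add q3, q1.
                × closes — contains both q3 and ~q3.
      branch 1.2 (add ~q1):
        × closes — contains both q1 and ~q1.
  branch 2 (add ~q3):
    ((~~q2 <-> ~(q3 & q1)) | ~q1): β-rule — branch into (~~q2 <-> ~(q3 & q1))  //  ~q1.
      branch 2.1 (add (~~q2 <-> ~(q3 & q1))):
        ~(~~q2 <-> ~(q3 & q1)): β-rule — branch into ~~q2, ~~(q3 & q1)  //  ~~~q2, ~(q3 & q1).
          branch 2.1.1 (add ~~q2, ~~(q3 & q1)):
            ~~q2: drop double negation, giving q2.
            ~~(q3 & q1): α-rule — add q3, q1.
            × closes — contains both q3 and ~q3.
          branch 2.1.2 (add ~~~q2, ~(q3 & q1)):
            ~~~q2: drop double negation, giving ~q2.
            (~~q2 <-> ~(q3 & q1)): β-rule — branch into ~~q2, ~(q3 & q1)  //  ~~~q2, ~~(q3 & q1).
              branch 2.1.2.1 (add ~~q2, ~(q3 & q1)):
                ~~q2: drop double negation, giving q2.
                × closes — contains both q2 and ~q2.
              branch 2.1.2.2 (add ~~~q2, ~~(q3 & q1)):
                ~~~q2: drop double negation, giving ~q2.
                ~~(q3 & q1): α-rule — add q3, q1.
                × closes — contains both q3 and ~q3.
      branch 2.2 (add ~q1):
        × closes — contains both q1 and ~q1.
All 8 branches close.
Every branch closed; the formula is unsatisfiable.

Unsatisfiable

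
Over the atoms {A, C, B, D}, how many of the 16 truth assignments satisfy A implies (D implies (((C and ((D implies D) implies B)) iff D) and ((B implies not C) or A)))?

Initial set: {(A implies (D implies (((C and ((D implies D) implies B)) iff D) and ((B implies not C) or A))))}.
(A implies (D implies (((C and ((D implies D) implies B)) iff D) and ((B implies not C) or A)))): β-rule — branch into not A  //  (D implies (((C and ((D implies D) implies B)) iff D) and ((B implies not C) or A))).
  branch 1 (add not A):
    ○ open, literals {A=false}.
  branch 2 (add (D implies (((C and ((D implies D) implies B)) iff D) and ((B implies not C) or A)))):
    (D implies (((C and ((D implies D) implies B)) iff D) and ((B implies not C) or A))): β-rule — branch into not D  //  (((C and ((D implies D) implies B)) iff D) and ((B implies not C) or A)).
      branch 2.1 (add not D):
        ○ open, literals {D=false}.
      branch 2.2 (add (((C and ((D implies D) implies B)) iff D) and ((B implies not C) or A))):
        (((C and ((D implies D) implies B)) iff D) and ((B implies not C) or A)): α-rule — add ((C and ((D implies D) implies B)) iff D), ((B implies not C) or A).
        ((C and ((D implies D) implies B)) iff D): β-rule — branch into (C and ((D implies D) implies B)), D  //  not (C and ((D implies D) implies B)), not D.
          branch 2.2.1 (add (C and ((D implies D) implies B)), D):
            (C and ((D implies D) implies B)): α-rule — add C, ((D implies D) implies B).
            ((B implies not C) or A): β-rule — branch into (B implies not C)  //  A.
              branch 2.2.1.1 (add (B implies not C)):
                ((D implies D) implies B): β-rule — branch into not (D implies D)  //  B.
                  branch 2.2.1.1.1 (add not (D implies D)):
                    not (D implies D): α-rule — add D, not D.
                    × closes — contains both D and not D.
                  branch 2.2.1.1.2 (add B):
                    (B implies not C): β-rule — branch into not B  //  not C.
                      branch 2.2.1.1.2.1 (add not B):
                        × closes — contains both B and not B.
                      branch 2.2.1.1.2.2 (add not C):
                        × closes — contains both C and not C.
              branch 2.2.1.2 (add A):
                ((D implies D) implies B): β-rule — branch into not (D implies D)  //  B.
                  branch 2.2.1.2.1 (add not (D implies D)):
                    not (D implies D): α-rule — add D, not D.
                    × closes — contains both D and not D.
                  branch 2.2.1.2.2 (add B):
                    ○ open, literals {A=true, B=true, C=true, D=true}.
          branch 2.2.2 (add not (C and ((D implies D) implies B)), not D):
            ((B implies not C) or A): β-rule — branch into (B implies not C)  //  A.
              branch 2.2.2.1 (add (B implies not C)):
                not (C and ((D implies D) implies B)): β-rule — branch into not C  //  not ((D implies D) implies B).
                  branch 2.2.2.1.1 (add not C):
                    (B implies not C): β-rule — branch into not B  //  not C.
                      branch 2.2.2.1.1.1 (add not B):
                        ○ open, literals {B=false, C=false, D=false}.
                      branch 2.2.2.1.1.2 (add not C):
                        ○ open, literals {C=false, D=false}.
                  branch 2.2.2.1.2 (add not ((D implies D) implies B)):
                    not ((D implies D) implies B): α-rule — add (D implies D), not B.
                    (B implies not C): β-rule — branch into not B  //  not C.
                      branch 2.2.2.1.2.1 (add not B):
                        (D implies D): β-rule — branch into not D  //  D.
                          branch 2.2.2.1.2.1.1 (add not D):
                            ○ open, literals {B=false, D=false}.
                          branch 2.2.2.1.2.1.2 (add D):
                            × closes — contains both D and not D.
                      branch 2.2.2.1.2.2 (add not C):
                        (D implies D): β-rule — branch into not D  //  D.
                          branch 2.2.2.1.2.2.1 (add not D):
                            ○ open, literals {B=false, C=false, D=false}.
                          branch 2.2.2.1.2.2.2 (add D):
                            × closes — contains both D and not D.
              branch 2.2.2.2 (add A):
                not (C and ((D implies D) implies B)): β-rule — branch into not C  //  not ((D implies D) implies B).
                  branch 2.2.2.2.1 (add not C):
                    ○ open, literals {A=true, C=false, D=false}.
                  branch 2.2.2.2.2 (add not ((D implies D) implies B)):
                    not ((D implies D) implies B): α-rule — add (D implies D), not B.
                    (D implies D): β-rule — branch into not D  //  D.
                      branch 2.2.2.2.2.1 (add not D):
                        ○ open, literals {A=true, B=false, D=false}.
                      branch 2.2.2.2.2.2 (add D):
                        × closes — contains both D and not D.
7 branches closed, 9 open.
Each open branch fixes some atoms; the unmentioned ones are free. Counting distinct full assignments: branch {A=false} (C, B, D) contributes 8 new; branch {D=false} (A, C, B) contributes 4 new; branch {A=true, B=true, C=true, D=true} (none free) contributes 1 new; branch {B=false, C=false, D=false} (A) contributes 0 new; branch {C=false, D=false} (A, B) contributes 0 new; branch {B=false, D=false} (A, C) contributes 0 new; branch {B=false, C=false, D=false} (A) contributes 0 new; branch {A=true, C=false, D=false} (B) contributes 0 new; branch {A=true, B=false, D=false} (C) contributes 0 new. Total: 13.

13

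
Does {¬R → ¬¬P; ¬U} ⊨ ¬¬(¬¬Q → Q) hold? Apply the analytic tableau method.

Initial set: {(¬R → ¬¬P); ¬U; ¬¬¬(¬¬Q → Q)}.
¬¬¬(¬¬Q → Q): drop double negation, giving ¬(¬¬Q → Q).
¬(¬¬Q → Q): α-rule — add ¬¬Q, ¬Q.
¬¬Q: drop double negation, giving Q.
× closes — contains both Q and ¬Q.
All 1 branch closes.
Every branch closed, so the premises entail the conclusion.

Yes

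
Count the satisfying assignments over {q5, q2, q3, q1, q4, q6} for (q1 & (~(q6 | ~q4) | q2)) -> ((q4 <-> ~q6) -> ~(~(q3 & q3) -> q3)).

58

Initial set: {((q1 & (~(q6 | ~q4) | q2)) -> ((q4 <-> ~q6) -> ~(~(q3 & q3) -> q3)))}.
((q1 & (~(q6 | ~q4) | q2)) -> ((q4 <-> ~q6) -> ~(~(q3 & q3) -> q3))): β-rule — branch into ~(q1 & (~(q6 | ~q4) | q2))  //  ((q4 <-> ~q6) -> ~(~(q3 & q3) -> q3)).
  branch 1 (add ~(q1 & (~(q6 | ~q4) | q2))):
    ~(q1 & (~(q6 | ~q4) | q2)): β-rule — branch into ~q1  //  ~(~(q6 | ~q4) | q2).
      branch 1.1 (add ~q1):
        ○ open, literals {q1=false}.
      branch 1.2 (add ~(~(q6 | ~q4) | q2)):
        ~(~(q6 | ~q4) | q2): α-rule — add ~~(q6 | ~q4), ~q2.
        ~~(q6 | ~q4): β-rule — branch into q6  //  ~q4.
          branch 1.2.1 (add q6):
            ○ open, literals {q2=false, q6=true}.
          branch 1.2.2 (add ~q4):
            ○ open, literals {q2=false, q4=false}.
  branch 2 (add ((q4 <-> ~q6) -> ~(~(q3 & q3) -> q3))):
    ((q4 <-> ~q6) -> ~(~(q3 & q3) -> q3)): β-rule — branch into ~(q4 <-> ~q6)  //  ~(~(q3 & q3) -> q3).
      branch 2.1 (add ~(q4 <-> ~q6)):
        ~(q4 <-> ~q6): β-rule — branch into q4, ~~q6  //  ~q4, ~q6.
          branch 2.1.1 (add q4, ~~q6):
            ○ open, literals {q4=true, q6=true}.
          branch 2.1.2 (add ~q4, ~q6):
            ○ open, literals {q4=false, q6=false}.
      branch 2.2 (add ~(~(q3 & q3) -> q3)):
        ~(~(q3 & q3) -> q3): α-rule — add ~(q3 & q3), ~q3.
        ~(q3 & q3): β-rule — branch into ~q3  //  ~q3.
          branch 2.2.1 (add ~q3):
            ○ open, literals {q3=false}.
          branch 2.2.2 (add ~q3):
            ○ open, literals {q3=false}.
0 branches closed, 7 open.
Each open branch fixes some atoms; the unmentioned ones are free. Counting distinct full assignments: branch {q1=false} (q5, q2, q3, q4, q6) contributes 32 new; branch {q2=false, q6=true} (q5, q3, q1, q4) contributes 8 new; branch {q2=false, q4=false} (q5, q3, q1, q6) contributes 4 new; branch {q4=true, q6=true} (q5, q2, q3, q1) contributes 4 new; branch {q4=false, q6=false} (q5, q2, q3, q1) contributes 4 new; branch {q3=false} (q5, q2, q1, q4, q6) contributes 6 new; branch {q3=false} (q5, q2, q1, q4, q6) contributes 0 new. Total: 58.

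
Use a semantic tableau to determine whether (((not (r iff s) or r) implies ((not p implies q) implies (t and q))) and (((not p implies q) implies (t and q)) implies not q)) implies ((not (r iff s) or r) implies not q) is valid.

Valid

Assume the negation and expand:
Initial set: {not ((((not (r iff s) or r) implies ((not p implies q) implies (t and q))) and (((not p implies q) implies (t and q)) implies not q)) implies ((not (r iff s) or r) implies not q))}.
not ((((not (r iff s) or r) implies ((not p implies q) implies (t and q))) and (((not p implies q) implies (t and q)) implies not q)) implies ((not (r iff s) or r) implies not q)): α-rule — add (((not (r iff s) or r) implies ((not p implies q) implies (t and q))) and (((not p implies q) implies (t and q)) implies not q)), not ((not (r iff s) or r) implies not q).
(((not (r iff s) or r) implies ((not p implies q) implies (t and q))) and (((not p implies q) implies (t and q)) implies not q)): α-rule — add ((not (r iff s) or r) implies ((not p implies q) implies (t and q))), (((not p implies q) implies (t and q)) implies not q).
not ((not (r iff s) or r) implies not q): α-rule — add (not (r iff s) or r), not not q.
((not (r iff s) or r) implies ((not p implies q) implies (t and q))): β-rule — branch into not (not (r iff s) or r)  //  ((not p implies q) implies (t and q)).
  branch 1 (add not (not (r iff s) or r)):
    not (not (r iff s) or r): α-rule — add not not (r iff s), not r.
    (((not p implies q) implies (t and q)) implies not q): β-rule — branch into not ((not p implies q) implies (t and q))  //  not q.
      branch 1.1 (add not ((not p implies q) implies (t and q))):
        not ((not p implies q) implies (t and q)): α-rule — add (not p implies q), not (t and q).
        (not (r iff s) or r): β-rule — branch into not (r iff s)  //  r.
          branch 1.1.1 (add not (r iff s)):
            not not (r iff s): β-rule — branch into r, s  //  not r, not s.
              branch 1.1.1.1 (add r, s):
                × closes — contains both r and not r.
              branch 1.1.1.2 (add not r, not s):
                (not p implies q): β-rule — branch into not not p  //  q.
                  branch 1.1.1.2.1 (add not not p):
                    not (t and q): β-rule — branch into not t  //  not q.
                      branch 1.1.1.2.1.1 (add not t):
                        not (r iff s): β-rule — branch into r, not s  //  not r, s.
                          branch 1.1.1.2.1.1.1 (add r, not s):
                            × closes — contains both r and not r.
                          branch 1.1.1.2.1.1.2 (add not r, s):
                            × closes — contains both s and not s.
                      branch 1.1.1.2.1.2 (add not q):
                        × closes — contains both q and not q.
                  branch 1.1.1.2.2 (add q):
                    not (t and q): β-rule — branch into not t  //  not q.
                      branch 1.1.1.2.2.1 (add not t):
                        not (r iff s): β-rule — branch into r, not s  //  not r, s.
                          branch 1.1.1.2.2.1.1 (add r, not s):
                            × closes — contains both r and not r.
                          branch 1.1.1.2.2.1.2 (add not r, s):
                            × closes — contains both s and not s.
                      branch 1.1.1.2.2.2 (add not q):
                        × closes — contains both q and not q.
          branch 1.1.2 (add r):
            × closes — contains both r and not r.
      branch 1.2 (add not q):
        × closes — contains both q and not q.
  branch 2 (add ((not p implies q) implies (t and q))):
    (((not p implies q) implies (t and q)) implies not q): β-rule — branch into not ((not p implies q) implies (t and q))  //  not q.
      branch 2.1 (add not ((not p implies q) implies (t and q))):
        not ((not p implies q) implies (t and q)): α-rule — add (not p implies q), not (t and q).
        (not (r iff s) or r): β-rule — branch into not (r iff s)  //  r.
          branch 2.1.1 (add not (r iff s)):
            ((not p implies q) implies (t and q)): β-rule — branch into not (not p implies q)  //  (t and q).
              branch 2.1.1.1 (add not (not p implies q)):
                not (not p implies q): α-rule — add not p, not q.
                × closes — contains both q and not q.
              branch 2.1.1.2 (add (t and q)):
                (t and q): α-rule — add t, q.
                (not p implies q): β-rule — branch into not not p  //  q.
                  branch 2.1.1.2.1 (add not not p):
                    not (t and q): β-rule — branch into not t  //  not q.
                      branch 2.1.1.2.1.1 (add not t):
                        × closes — contains both t and not t.
                      branch 2.1.1.2.1.2 (add not q):
                        × closes — contains both q and not q.
                  branch 2.1.1.2.2 (add q):
                    not (t and q): β-rule — branch into not t  //  not q.
                      branch 2.1.1.2.2.1 (add not t):
                        × closes — contains both t and not t.
                      branch 2.1.1.2.2.2 (add not q):
                        × closes — contains both q and not q.
          branch 2.1.2 (add r):
            ((not p implies q) implies (t and q)): β-rule — branch into not (not p implies q)  //  (t and q).
              branch 2.1.2.1 (add not (not p implies q)):
                not (not p implies q): α-rule — add not p, not q.
                × closes — contains both q and not q.
              branch 2.1.2.2 (add (t and q)):
                (t and q): α-rule — add t, q.
                (not p implies q): β-rule — branch into not not p  //  q.
                  branch 2.1.2.2.1 (add not not p):
                    not (t and q): β-rule — branch into not t  //  not q.
                      branch 2.1.2.2.1.1 (add not t):
                        × closes — contains both t and not t.
                      branch 2.1.2.2.1.2 (add not q):
                        × closes — contains both q and not q.
                  branch 2.1.2.2.2 (add q):
                    not (t and q): β-rule — branch into not t  //  not q.
                      branch 2.1.2.2.2.1 (add not t):
                        × closes — contains both t and not t.
                      branch 2.1.2.2.2.2 (add not q):
                        × closes — contains both q and not q.
      branch 2.2 (add not q):
        × closes — contains both q and not q.
All 20 branches close.
Every branch closed, so the negation is unsatisfiable and the formula is valid.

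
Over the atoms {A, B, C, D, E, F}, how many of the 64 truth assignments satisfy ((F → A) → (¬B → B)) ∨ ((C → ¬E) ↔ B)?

Initial set: {(((F → A) → (¬B → B)) ∨ ((C → ¬E) ↔ B))}.
(((F → A) → (¬B → B)) ∨ ((C → ¬E) ↔ B)): β-rule — branch into ((F → A) → (¬B → B))  //  ((C → ¬E) ↔ B).
  branch 1 (add ((F → A) → (¬B → B))):
    ((F → A) → (¬B → B)): β-rule — branch into ¬(F → A)  //  (¬B → B).
      branch 1.1 (add ¬(F → A)):
        ¬(F → A): α-rule — add F, ¬A.
        ○ open, literals {A=F, F=T}.
      branch 1.2 (add (¬B → B)):
        (¬B → B): β-rule — branch into ¬¬B  //  B.
          branch 1.2.1 (add ¬¬B):
            ○ open, literals {B=T}.
          branch 1.2.2 (add B):
            ○ open, literals {B=T}.
  branch 2 (add ((C → ¬E) ↔ B)):
    ((C → ¬E) ↔ B): β-rule — branch into (C → ¬E), B  //  ¬(C → ¬E), ¬B.
      branch 2.1 (add (C → ¬E), B):
        (C → ¬E): β-rule — branch into ¬C  //  ¬E.
          branch 2.1.1 (add ¬C):
            ○ open, literals {B=T, C=F}.
          branch 2.1.2 (add ¬E):
            ○ open, literals {B=T, E=F}.
      branch 2.2 (add ¬(C → ¬E), ¬B):
        ¬(C → ¬E): α-rule — add C, ¬¬E.
        ○ open, literals {B=F, C=T, E=T}.
0 branches closed, 6 open.
Each open branch fixes some atoms; the unmentioned ones are free. Counting distinct full assignments: branch {A=F, F=T} (B, C, D, E) contributes 16 new; branch {B=T} (A, C, D, E, F) contributes 24 new; branch {B=T} (A, C, D, E, F) contributes 0 new; branch {B=T, C=F} (A, D, E, F) contributes 0 new; branch {B=T, E=F} (A, C, D, F) contributes 0 new; branch {B=F, C=T, E=T} (A, D, F) contributes 6 new. Total: 46.

46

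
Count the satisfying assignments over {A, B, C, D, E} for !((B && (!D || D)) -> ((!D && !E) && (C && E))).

16

Initial set: {!((B && (!D || D)) -> ((!D && !E) && (C && E)))}.
!((B && (!D || D)) -> ((!D && !E) && (C && E))): α-rule — add (B && (!D || D)), !((!D && !E) && (C && E)).
(B && (!D || D)): α-rule — add B, (!D || D).
!((!D && !E) && (C && E)): β-rule — branch into !(!D && !E)  //  !(C && E).
  branch 1 (add !(!D && !E)):
    (!D || D): β-rule — branch into !D  //  D.
      branch 1.1 (add !D):
        !(!D && !E): β-rule — branch into !!D  //  !!E.
          branch 1.1.1 (add !!D):
            × closes — contains both D and !D.
          branch 1.1.2 (add !!E):
            ○ open, literals {B=true, D=false, E=true}.
      branch 1.2 (add D):
        !(!D && !E): β-rule — branch into !!D  //  !!E.
          branch 1.2.1 (add !!D):
            ○ open, literals {B=true, D=true}.
          branch 1.2.2 (add !!E):
            ○ open, literals {B=true, D=true, E=true}.
  branch 2 (add !(C && E)):
    (!D || D): β-rule — branch into !D  //  D.
      branch 2.1 (add !D):
        !(C && E): β-rule — branch into !C  //  !E.
          branch 2.1.1 (add !C):
            ○ open, literals {B=true, C=false, D=false}.
          branch 2.1.2 (add !E):
            ○ open, literals {B=true, D=false, E=false}.
      branch 2.2 (add D):
        !(C && E): β-rule — branch into !C  //  !E.
          branch 2.2.1 (add !C):
            ○ open, literals {B=true, C=false, D=true}.
          branch 2.2.2 (add !E):
            ○ open, literals {B=true, D=true, E=false}.
1 branch closed, 7 open.
Each open branch fixes some atoms; the unmentioned ones are free. Counting distinct full assignments: branch {B=true, D=false, E=true} (A, C) contributes 4 new; branch {B=true, D=true} (A, C, E) contributes 8 new; branch {B=true, D=true, E=true} (A, C) contributes 0 new; branch {B=true, C=false, D=false} (A, E) contributes 2 new; branch {B=true, D=false, E=false} (A, C) contributes 2 new; branch {B=true, C=false, D=true} (A, E) contributes 0 new; branch {B=true, D=true, E=false} (A, C) contributes 0 new. Total: 16.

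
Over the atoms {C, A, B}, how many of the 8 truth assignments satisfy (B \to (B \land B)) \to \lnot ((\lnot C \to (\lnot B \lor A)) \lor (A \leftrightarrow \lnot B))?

Initial set: {((B \to (B \land B)) \to \lnot ((\lnot C \to (\lnot B \lor A)) \lor (A \leftrightarrow \lnot B)))}.
((B \to (B \land B)) \to \lnot ((\lnot C \to (\lnot B \lor A)) \lor (A \leftrightarrow \lnot B))): β-rule — branch into \lnot (B \to (B \land B))  //  \lnot ((\lnot C \to (\lnot B \lor A)) \lor (A \leftrightarrow \lnot B)).
  branch 1 (add \lnot (B \to (B \land B))):
    \lnot (B \to (B \land B)): α-rule — add B, \lnot (B \land B).
    \lnot (B \land B): β-rule — branch into \lnot B  //  \lnot B.
      branch 1.1 (add \lnot B):
        × closes — contains both B and \lnot B.
      branch 1.2 (add \lnot B):
        × closes — contains both B and \lnot B.
  branch 2 (add \lnot ((\lnot C \to (\lnot B \lor A)) \lor (A \leftrightarrow \lnot B))):
    \lnot ((\lnot C \to (\lnot B \lor A)) \lor (A \leftrightarrow \lnot B)): α-rule — add \lnot (\lnot C \to (\lnot B \lor A)), \lnot (A \leftrightarrow \lnot B).
    \lnot (\lnot C \to (\lnot B \lor A)): α-rule — add \lnot C, \lnot (\lnot B \lor A).
    \lnot (\lnot B \lor A): α-rule — add \lnot \lnot B, \lnot A.
    \lnot (A \leftrightarrow \lnot B): β-rule — branch into A, \lnot \lnot B  //  \lnot A, \lnot B.
      branch 2.1 (add A, \lnot \lnot B):
        × closes — contains both A and \lnot A.
      branch 2.2 (add \lnot A, \lnot B):
        × closes — contains both B and \lnot B.
All 4 branches close.
No open branches: the formula has 0 satisfying assignments.

0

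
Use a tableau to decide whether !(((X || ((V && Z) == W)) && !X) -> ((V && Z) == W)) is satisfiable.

Initial set: {!(((X || ((V && Z) == W)) && !X) -> ((V && Z) == W))}.
!(((X || ((V && Z) == W)) && !X) -> ((V && Z) == W)): α-rule — add ((X || ((V && Z) == W)) && !X), !((V && Z) == W).
((X || ((V && Z) == W)) && !X): α-rule — add (X || ((V && Z) == W)), !X.
!((V && Z) == W): β-rule — branch into (V && Z), !W  //  !(V && Z), W.
  branch 1 (add (V && Z), !W):
    (V && Z): α-rule — add V, Z.
    (X || ((V && Z) == W)): β-rule — branch into X  //  ((V && Z) == W).
      branch 1.1 (add X):
        × closes — contains both X and !X.
      branch 1.2 (add ((V && Z) == W)):
        ((V && Z) == W): β-rule — branch into (V && Z), W  //  !(V && Z), !W.
          branch 1.2.1 (add (V && Z), W):
            × closes — contains both W and !W.
          branch 1.2.2 (add !(V && Z), !W):
            !(V && Z): β-rule — branch into !V  //  !Z.
              branch 1.2.2.1 (add !V):
                × closes — contains both V and !V.
              branch 1.2.2.2 (add !Z):
                × closes — contains both Z and !Z.
  branch 2 (add !(V && Z), W):
    (X || ((V && Z) == W)): β-rule — branch into X  //  ((V && Z) == W).
      branch 2.1 (add X):
        × closes — contains both X and !X.
      branch 2.2 (add ((V && Z) == W)):
        !(V && Z): β-rule — branch into !V  //  !Z.
          branch 2.2.1 (add !V):
            ((V && Z) == W): β-rule — branch into (V && Z), W  //  !(V && Z), !W.
              branch 2.2.1.1 (add (V && Z), W):
                (V && Z): α-rule — add V, Z.
                × closes — contains both V and !V.
              branch 2.2.1.2 (add !(V && Z), !W):
                × closes — contains both W and !W.
          branch 2.2.2 (add !Z):
            ((V && Z) == W): β-rule — branch into (V && Z), W  //  !(V && Z), !W.
              branch 2.2.2.1 (add (V && Z), W):
                (V && Z): α-rule — add V, Z.
                × closes — contains both Z and !Z.
              branch 2.2.2.2 (add !(V && Z), !W):
                × closes — contains both W and !W.
All 9 branches close.
Every branch closed; the formula is unsatisfiable.

Unsatisfiable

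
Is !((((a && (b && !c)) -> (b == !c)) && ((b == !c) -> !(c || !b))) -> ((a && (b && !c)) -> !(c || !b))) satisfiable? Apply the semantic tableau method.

Initial set: {T !((((a && (b && !c)) -> (b == !c)) && ((b == !c) -> !(c || !b))) -> ((a && (b && !c)) -> !(c || !b)))}.
T !((((a && (b && !c)) -> (b == !c)) && ((b == !c) -> !(c || !b))) -> ((a && (b && !c)) -> !(c || !b))): α-rule — add T (((a && (b && !c)) -> (b == !c)) && ((b == !c) -> !(c || !b))), F ((a && (b && !c)) -> !(c || !b)).
T (((a && (b && !c)) -> (b == !c)) && ((b == !c) -> !(c || !b))): α-rule — add T ((a && (b && !c)) -> (b == !c)), T ((b == !c) -> !(c || !b)).
F ((a && (b && !c)) -> !(c || !b)): α-rule — add T (a && (b && !c)), F !(c || !b).
T (a && (b && !c)): α-rule — add T a, T (b && !c).
T (b && !c): α-rule — add T b, T !c.
T ((a && (b && !c)) -> (b == !c)): β-rule — branch into F (a && (b && !c))  //  T (b == !c).
  branch 1 (add F (a && (b && !c))):
    T ((b == !c) -> !(c || !b)): β-rule — branch into F (b == !c)  //  T !(c || !b).
      branch 1.1 (add F (b == !c)):
        F !(c || !b): β-rule — branch into T c  //  T !b.
          branch 1.1.1 (add T c):
            × closes — contains both c and !c.
          branch 1.1.2 (add T !b):
            × closes — contains both b and !b.
      branch 1.2 (add T !(c || !b)):
        T !(c || !b): α-rule — add F c, F !b.
        F !(c || !b): β-rule — branch into T c  //  T !b.
          branch 1.2.1 (add T c):
            × closes — contains both c and !c.
          branch 1.2.2 (add T !b):
            × closes — contains both b and !b.
  branch 2 (add T (b == !c)):
    T ((b == !c) -> !(c || !b)): β-rule — branch into F (b == !c)  //  T !(c || !b).
      branch 2.1 (add F (b == !c)):
        F !(c || !b): β-rule — branch into T c  //  T !b.
          branch 2.1.1 (add T c):
            × closes — contains both c and !c.
          branch 2.1.2 (add T !b):
            × closes — contains both b and !b.
      branch 2.2 (add T !(c || !b)):
        T !(c || !b): α-rule — add F c, F !b.
        F !(c || !b): β-rule — branch into T c  //  T !b.
          branch 2.2.1 (add T c):
            × closes — contains both c and !c.
          branch 2.2.2 (add T !b):
            × closes — contains both b and !b.
All 8 branches close.
Every branch closed; the formula is unsatisfiable.

Unsatisfiable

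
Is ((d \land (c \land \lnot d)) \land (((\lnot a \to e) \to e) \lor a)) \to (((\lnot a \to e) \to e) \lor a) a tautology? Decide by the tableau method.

Valid

Assume the negation and expand:
Initial set: {\lnot (((d \land (c \land \lnot d)) \land (((\lnot a \to e) \to e) \lor a)) \to (((\lnot a \to e) \to e) \lor a))}.
\lnot (((d \land (c \land \lnot d)) \land (((\lnot a \to e) \to e) \lor a)) \to (((\lnot a \to e) \to e) \lor a)): α-rule — add ((d \land (c \land \lnot d)) \land (((\lnot a \to e) \to e) \lor a)), \lnot (((\lnot a \to e) \to e) \lor a).
((d \land (c \land \lnot d)) \land (((\lnot a \to e) \to e) \lor a)): α-rule — add (d \land (c \land \lnot d)), (((\lnot a \to e) \to e) \lor a).
\lnot (((\lnot a \to e) \to e) \lor a): α-rule — add \lnot ((\lnot a \to e) \to e), \lnot a.
(d \land (c \land \lnot d)): α-rule — add d, (c \land \lnot d).
\lnot ((\lnot a \to e) \to e): α-rule — add (\lnot a \to e), \lnot e.
(c \land \lnot d): α-rule — add c, \lnot d.
× closes — contains both d and \lnot d.
All 1 branch closes.
Every branch closed, so the negation is unsatisfiable and the formula is valid.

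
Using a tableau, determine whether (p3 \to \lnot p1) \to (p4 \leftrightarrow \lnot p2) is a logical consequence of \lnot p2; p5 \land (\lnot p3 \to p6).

No

Initial set: {T \lnot p2; T (p5 \land (\lnot p3 \to p6)); F ((p3 \to \lnot p1) \to (p4 \leftrightarrow \lnot p2))}.
T (p5 \land (\lnot p3 \to p6)): α-rule — add T p5, T (\lnot p3 \to p6).
F ((p3 \to \lnot p1) \to (p4 \leftrightarrow \lnot p2)): α-rule — add T (p3 \to \lnot p1), F (p4 \leftrightarrow \lnot p2).
T (\lnot p3 \to p6): β-rule — branch into F \lnot p3  //  T p6.
  branch 1 (add F \lnot p3):
    T (p3 \to \lnot p1): β-rule — branch into F p3  //  T \lnot p1.
      branch 1.1 (add F p3):
        × closes — contains both p3 and \lnot p3.
      branch 1.2 (add T \lnot p1):
        F (p4 \leftrightarrow \lnot p2): β-rule — branch into T p4, F \lnot p2  //  F p4, T \lnot p2.
          branch 1.2.1 (add T p4, F \lnot p2):
            × closes — contains both p2 and \lnot p2.
          branch 1.2.2 (add F p4, T \lnot p2):
            ○ open, literals {p1=0, p2=0, p3=1, p4=0, p5=1}.
  branch 2 (add T p6):
    T (p3 \to \lnot p1): β-rule — branch into F p3  //  T \lnot p1.
      branch 2.1 (add F p3):
        F (p4 \leftrightarrow \lnot p2): β-rule — branch into T p4, F \lnot p2  //  F p4, T \lnot p2.
          branch 2.1.1 (add T p4, F \lnot p2):
            × closes — contains both p2 and \lnot p2.
          branch 2.1.2 (add F p4, T \lnot p2):
            ○ open, literals {p2=0, p3=0, p4=0, p5=1, p6=1}.
      branch 2.2 (add T \lnot p1):
        F (p4 \leftrightarrow \lnot p2): β-rule — branch into T p4, F \lnot p2  //  F p4, T \lnot p2.
          branch 2.2.1 (add T p4, F \lnot p2):
            × closes — contains both p2 and \lnot p2.
          branch 2.2.2 (add F p4, T \lnot p2):
            ○ open, literals {p1=0, p2=0, p4=0, p5=1, p6=1}.
4 branches closed, 3 open.
An open branch gives a countermodel: p1=0, p2=0, p3=1, p4=0, p5=1 (unmentioned atoms arbitrary); the premises hold there but the conclusion fails.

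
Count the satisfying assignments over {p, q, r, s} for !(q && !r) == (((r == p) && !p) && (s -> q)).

Initial set: {(!(q && !r) == (((r == p) && !p) && (s -> q)))}.
(!(q && !r) == (((r == p) && !p) && (s -> q))): β-rule — branch into !(q && !r), (((r == p) && !p) && (s -> q))  //  !!(q && !r), !(((r == p) && !p) && (s -> q)).
  branch 1 (add !(q && !r), (((r == p) && !p) && (s -> q))):
    (((r == p) && !p) && (s -> q)): α-rule — add ((r == p) && !p), (s -> q).
    ((r == p) && !p): α-rule — add (r == p), !p.
    !(q && !r): β-rule — branch into !q  //  !!r.
      branch 1.1 (add !q):
        (s -> q): β-rule — branch into !s  //  q.
          branch 1.1.1 (add !s):
            (r == p): β-rule — branch into r, p  //  !r, !p.
              branch 1.1.1.1 (add r, p):
                × closes — contains both p and !p.
              branch 1.1.1.2 (add !r, !p):
                ○ open, literals {p=false, q=false, r=false, s=false}.
          branch 1.1.2 (add q):
            × closes — contains both q and !q.
      branch 1.2 (add !!r):
        (s -> q): β-rule — branch into !s  //  q.
          branch 1.2.1 (add !s):
            (r == p): β-rule — branch into r, p  //  !r, !p.
              branch 1.2.1.1 (add r, p):
                × closes — contains both p and !p.
              branch 1.2.1.2 (add !r, !p):
                × closes — contains both r and !r.
          branch 1.2.2 (add q):
            (r == p): β-rule — branch into r, p  //  !r, !p.
              branch 1.2.2.1 (add r, p):
                × closes — contains both p and !p.
              branch 1.2.2.2 (add !r, !p):
                × closes — contains both r and !r.
  branch 2 (add !!(q && !r), !(((r == p) && !p) && (s -> q))):
    !!(q && !r): α-rule — add q, !r.
    !(((r == p) && !p) && (s -> q)): β-rule — branch into !((r == p) && !p)  //  !(s -> q).
      branch 2.1 (add !((r == p) && !p)):
        !((r == p) && !p): β-rule — branch into !(r == p)  //  !!p.
          branch 2.1.1 (add !(r == p)):
            !(r == p): β-rule — branch into r, !p  //  !r, p.
              branch 2.1.1.1 (add r, !p):
                × closes — contains both r and !r.
              branch 2.1.1.2 (add !r, p):
                ○ open, literals {p=true, q=true, r=false}.
          branch 2.1.2 (add !!p):
            ○ open, literals {p=true, q=true, r=false}.
      branch 2.2 (add !(s -> q)):
        !(s -> q): α-rule — add s, !q.
        × closes — contains both q and !q.
8 branches closed, 3 open.
Each open branch fixes some atoms; the unmentioned ones are free. Counting distinct full assignments: branch {p=false, q=false, r=false, s=false} (none free) contributes 1 new; branch {p=true, q=true, r=false} (s) contributes 2 new; branch {p=true, q=true, r=false} (s) contributes 0 new. Total: 3.

3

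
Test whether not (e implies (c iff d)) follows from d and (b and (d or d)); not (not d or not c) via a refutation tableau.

Initial set: {(d and (b and (d or d))); not (not d or not c); not not (e implies (c iff d))}.
(d and (b and (d or d))): α-rule — add d, (b and (d or d)).
not (not d or not c): α-rule — add not not d, not not c.
(b and (d or d)): α-rule — add b, (d or d).
not not (e implies (c iff d)): β-rule — branch into not e  //  (c iff d).
  branch 1 (add not e):
    (d or d): β-rule — branch into d  //  d.
      branch 1.1 (add d):
        ○ open, literals {b=1, c=1, d=1, e=0}.
      branch 1.2 (add d):
        ○ open, literals {b=1, c=1, d=1, e=0}.
  branch 2 (add (c iff d)):
    (d or d): β-rule — branch into d  //  d.
      branch 2.1 (add d):
        (c iff d): β-rule — branch into c, d  //  not c, not d.
          branch 2.1.1 (add c, d):
            ○ open, literals {b=1, c=1, d=1}.
          branch 2.1.2 (add not c, not d):
            × closes — contains both c and not c.
      branch 2.2 (add d):
        (c iff d): β-rule — branch into c, d  //  not c, not d.
          branch 2.2.1 (add c, d):
            ○ open, literals {b=1, c=1, d=1}.
          branch 2.2.2 (add not c, not d):
            × closes — contains both c and not c.
2 branches closed, 4 open.
An open branch gives a countermodel: b=1, c=1, d=1, e=0 (unmentioned atoms arbitrary); the premises hold there but the conclusion fails.

No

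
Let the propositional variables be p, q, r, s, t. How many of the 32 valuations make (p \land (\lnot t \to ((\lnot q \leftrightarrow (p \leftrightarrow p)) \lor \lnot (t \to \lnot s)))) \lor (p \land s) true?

14

Initial set: {((p \land (\lnot t \to ((\lnot q \leftrightarrow (p \leftrightarrow p)) \lor \lnot (t \to \lnot s)))) \lor (p \land s))}.
((p \land (\lnot t \to ((\lnot q \leftrightarrow (p \leftrightarrow p)) \lor \lnot (t \to \lnot s)))) \lor (p \land s)): β-rule — branch into (p \land (\lnot t \to ((\lnot q \leftrightarrow (p \leftrightarrow p)) \lor \lnot (t \to \lnot s))))  //  (p \land s).
  branch 1 (add (p \land (\lnot t \to ((\lnot q \leftrightarrow (p \leftrightarrow p)) \lor \lnot (t \to \lnot s))))):
    (p \land (\lnot t \to ((\lnot q \leftrightarrow (p \leftrightarrow p)) \lor \lnot (t \to \lnot s)))): α-rule — add p, (\lnot t \to ((\lnot q \leftrightarrow (p \leftrightarrow p)) \lor \lnot (t \to \lnot s))).
    (\lnot t \to ((\lnot q \leftrightarrow (p \leftrightarrow p)) \lor \lnot (t \to \lnot s))): β-rule — branch into \lnot \lnot t  //  ((\lnot q \leftrightarrow (p \leftrightarrow p)) \lor \lnot (t \to \lnot s)).
      branch 1.1 (add \lnot \lnot t):
        ○ open, literals {p=true, t=true}.
      branch 1.2 (add ((\lnot q \leftrightarrow (p \leftrightarrow p)) \lor \lnot (t \to \lnot s))):
        ((\lnot q \leftrightarrow (p \leftrightarrow p)) \lor \lnot (t \to \lnot s)): β-rule — branch into (\lnot q \leftrightarrow (p \leftrightarrow p))  //  \lnot (t \to \lnot s).
          branch 1.2.1 (add (\lnot q \leftrightarrow (p \leftrightarrow p))):
            (\lnot q \leftrightarrow (p \leftrightarrow p)): β-rule — branch into \lnot q, (p \leftrightarrow p)  //  \lnot \lnot q, \lnot (p \leftrightarrow p).
              branch 1.2.1.1 (add \lnot q, (p \leftrightarrow p)):
                (p \leftrightarrow p): β-rule — branch into p, p  //  \lnot p, \lnot p.
                  branch 1.2.1.1.1 (add p, p):
                    ○ open, literals {p=true, q=false}.
                  branch 1.2.1.1.2 (add \lnot p, \lnot p):
                    × closes — contains both p and \lnot p.
              branch 1.2.1.2 (add \lnot \lnot q, \lnot (p \leftrightarrow p)):
                \lnot (p \leftrightarrow p): β-rule — branch into p, \lnot p  //  \lnot p, p.
                  branch 1.2.1.2.1 (add p, \lnot p):
                    × closes — contains both p and \lnot p.
                  branch 1.2.1.2.2 (add \lnot p, p):
                    × closes — contains both p and \lnot p.
          branch 1.2.2 (add \lnot (t \to \lnot s)):
            \lnot (t \to \lnot s): α-rule — add t, \lnot \lnot s.
            ○ open, literals {p=true, s=true, t=true}.
  branch 2 (add (p \land s)):
    (p \land s): α-rule — add p, s.
    ○ open, literals {p=true, s=true}.
3 branches closed, 4 open.
Each open branch fixes some atoms; the unmentioned ones are free. Counting distinct full assignments: branch {p=true, t=true} (q, r, s) contributes 8 new; branch {p=true, q=false} (r, s, t) contributes 4 new; branch {p=true, s=true, t=true} (q, r) contributes 0 new; branch {p=true, s=true} (q, r, t) contributes 2 new. Total: 14.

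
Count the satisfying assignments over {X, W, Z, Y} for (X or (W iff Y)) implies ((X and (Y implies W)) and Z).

Initial set: {((X or (W iff Y)) implies ((X and (Y implies W)) and Z))}.
((X or (W iff Y)) implies ((X and (Y implies W)) and Z)): β-rule — branch into not (X or (W iff Y))  //  ((X and (Y implies W)) and Z).
  branch 1 (add not (X or (W iff Y))):
    not (X or (W iff Y)): α-rule — add not X, not (W iff Y).
    not (W iff Y): β-rule — branch into W, not Y  //  not W, Y.
      branch 1.1 (add W, not Y):
        ○ open, literals {W=true, X=false, Y=false}.
      branch 1.2 (add not W, Y):
        ○ open, literals {W=false, X=false, Y=true}.
  branch 2 (add ((X and (Y implies W)) and Z)):
    ((X and (Y implies W)) and Z): α-rule — add (X and (Y implies W)), Z.
    (X and (Y implies W)): α-rule — add X, (Y implies W).
    (Y implies W): β-rule — branch into not Y  //  W.
      branch 2.1 (add not Y):
        ○ open, literals {X=true, Y=false, Z=true}.
      branch 2.2 (add W):
        ○ open, literals {W=true, X=true, Z=true}.
0 branches closed, 4 open.
Each open branch fixes some atoms; the unmentioned ones are free. Counting distinct full assignments: branch {W=true, X=false, Y=false} (Z) contributes 2 new; branch {W=false, X=false, Y=true} (Z) contributes 2 new; branch {X=true, Y=false, Z=true} (W) contributes 2 new; branch {W=true, X=true, Z=true} (Y) contributes 1 new. Total: 7.

7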